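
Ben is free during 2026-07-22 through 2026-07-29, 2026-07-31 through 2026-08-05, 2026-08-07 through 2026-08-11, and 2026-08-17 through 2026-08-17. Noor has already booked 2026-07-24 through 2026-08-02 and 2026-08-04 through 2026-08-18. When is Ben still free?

2026-07-22 through 2026-07-29 minus B → 2026-07-22 through 2026-07-23.
2026-07-31 through 2026-08-05 minus B → 2026-08-03 through 2026-08-03.
2026-08-07 through 2026-08-11: fully covered by B → removed.
2026-08-17 through 2026-08-17: fully covered by B → removed.

2026-07-22 through 2026-07-23, 2026-08-03 through 2026-08-03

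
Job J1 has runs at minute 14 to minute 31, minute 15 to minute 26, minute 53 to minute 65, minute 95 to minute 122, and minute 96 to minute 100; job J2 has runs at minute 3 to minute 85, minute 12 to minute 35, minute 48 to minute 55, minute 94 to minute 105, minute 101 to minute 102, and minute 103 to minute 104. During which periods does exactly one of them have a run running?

minute 3 to minute 14, minute 31 to minute 53, minute 65 to minute 85, minute 94 to minute 95, minute 105 to minute 122

First set merges to minute 14 to minute 31, minute 53 to minute 65, minute 95 to minute 122.
Second set merges to minute 3 to minute 85, minute 94 to minute 105.
A but not B: minute 105 to minute 122.
B but not A: minute 3 to minute 14, minute 31 to minute 53, minute 65 to minute 85, minute 94 to minute 95.
Combining gives A △ B.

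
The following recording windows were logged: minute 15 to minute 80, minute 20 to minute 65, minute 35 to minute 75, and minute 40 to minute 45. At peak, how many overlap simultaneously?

4

At minute 40, 4 of the intervals are simultaneously active.
No point has more.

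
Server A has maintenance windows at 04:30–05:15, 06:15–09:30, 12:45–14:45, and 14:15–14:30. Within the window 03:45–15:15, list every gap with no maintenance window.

After merging, the occupied span is 04:30–05:15, 06:15–09:30, 12:45–14:45.
Gaps within 03:45–15:15: 03:45–04:30, 05:15–06:15, 09:30–12:45, 14:45–15:15.

03:45–04:30, 05:15–06:15, 09:30–12:45, 14:45–15:15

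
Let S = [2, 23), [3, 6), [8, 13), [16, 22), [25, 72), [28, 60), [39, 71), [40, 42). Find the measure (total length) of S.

Merged: [2, 23), [25, 72).
Lengths: 21 + 47 = 68.

68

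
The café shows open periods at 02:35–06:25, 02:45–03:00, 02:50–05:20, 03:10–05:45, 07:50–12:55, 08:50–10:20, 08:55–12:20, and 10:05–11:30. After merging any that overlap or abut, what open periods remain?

02:45-03:00 overlaps/touches 02:35-06:25 → extend to 02:35-06:25.
02:50-05:20 overlaps/touches 02:35-06:25 → extend to 02:35-06:25.
03:10-05:45 overlaps/touches 02:35-06:25 → extend to 02:35-06:25.
07:50-12:55 is disjoint → start new block.
08:50-10:20 overlaps/touches 07:50-12:55 → extend to 07:50-12:55.
08:55-12:20 overlaps/touches 07:50-12:55 → extend to 07:50-12:55.
10:05-11:30 overlaps/touches 07:50-12:55 → extend to 07:50-12:55.

02:35-06:25, 07:50-12:55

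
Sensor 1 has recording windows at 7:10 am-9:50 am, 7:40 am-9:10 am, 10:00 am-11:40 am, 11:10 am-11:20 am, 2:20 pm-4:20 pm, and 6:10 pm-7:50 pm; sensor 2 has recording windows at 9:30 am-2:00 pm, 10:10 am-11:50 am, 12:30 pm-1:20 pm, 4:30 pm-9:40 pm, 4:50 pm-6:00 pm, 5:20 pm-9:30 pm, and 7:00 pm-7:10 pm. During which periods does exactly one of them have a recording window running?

First set merges to 7:10 am–9:50 am, 10:00 am–11:40 am, 2:20 pm–4:20 pm, 6:10 pm–7:50 pm.
Second set merges to 9:30 am–2:00 pm, 4:30 pm–9:40 pm.
Only in the first: 7:10 am–9:30 am, 2:20 pm–4:20 pm.
Only in the second: 9:50 am–10:00 am, 11:40 am–2:00 pm, 4:30 pm–6:10 pm, 7:50 pm–9:40 pm.
Together these are the periods covered by exactly one.

7:10 am–9:30 am, 9:50 am–10:00 am, 11:40 am–2:00 pm, 2:20 pm–4:20 pm, 4:30 pm–6:10 pm, 7:50 pm–9:40 pm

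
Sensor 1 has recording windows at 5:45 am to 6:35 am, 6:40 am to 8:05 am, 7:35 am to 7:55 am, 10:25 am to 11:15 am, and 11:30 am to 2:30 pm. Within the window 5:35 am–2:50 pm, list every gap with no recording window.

5:35 am–5:45 am, 6:35 am–6:40 am, 8:05 am–10:25 am, 11:15 am–11:30 am, 2:30 pm–2:50 pm

The merged coverage is 5:45 am–6:35 am, 6:40 am–8:05 am, 10:25 am–11:15 am, 11:30 am–2:30 pm.
Gaps within 5:35 am–2:50 pm: 5:35 am–5:45 am, 6:35 am–6:40 am, 8:05 am–10:25 am, 11:15 am–11:30 am, 2:30 pm–2:50 pm.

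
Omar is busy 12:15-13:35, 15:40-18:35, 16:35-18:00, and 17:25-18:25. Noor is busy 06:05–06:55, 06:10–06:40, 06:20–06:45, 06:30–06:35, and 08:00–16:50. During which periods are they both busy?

First set merges to 12:15–13:35, 15:40–18:35.
Second set merges to 06:05–06:55, 08:00–16:50.
12:15–13:35 overlaps B on 12:15–13:35.
15:40–18:35 overlaps B on 15:40–16:50.

12:15–13:35, 15:40–16:50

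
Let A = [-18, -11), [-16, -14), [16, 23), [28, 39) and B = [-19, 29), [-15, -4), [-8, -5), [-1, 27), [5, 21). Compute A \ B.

[29, 39)

Merge the first list: [-18, -11), [16, 23), [28, 39).
Merge the second list: [-19, 29).
[-18, -11) lies entirely inside B → drops out.
[16, 23) lies entirely inside B → drops out.
[28, 39) with B removed leaves [29, 39).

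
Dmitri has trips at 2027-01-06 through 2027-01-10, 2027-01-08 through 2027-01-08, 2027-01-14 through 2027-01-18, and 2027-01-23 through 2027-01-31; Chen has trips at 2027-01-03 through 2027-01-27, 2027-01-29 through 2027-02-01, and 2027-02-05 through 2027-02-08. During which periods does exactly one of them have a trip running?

2027-01-03 through 2027-01-05, 2027-01-11 through 2027-01-13, 2027-01-19 through 2027-01-22, 2027-01-28 through 2027-01-28, 2027-02-01 through 2027-02-01, 2027-02-05 through 2027-02-08

Merge the first list: 2027-01-06 through 2027-01-10, 2027-01-14 through 2027-01-18, 2027-01-23 through 2027-01-31.
Only in the first: 2027-01-28 through 2027-01-28.
Only in the second: 2027-01-03 through 2027-01-05, 2027-01-11 through 2027-01-13, 2027-01-19 through 2027-01-22, 2027-02-01 through 2027-02-01, 2027-02-05 through 2027-02-08.
Together these are the periods covered by exactly one.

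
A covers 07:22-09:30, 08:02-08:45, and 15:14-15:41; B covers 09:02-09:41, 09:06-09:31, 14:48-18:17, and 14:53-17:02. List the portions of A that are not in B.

Merge the first list: 07:22-09:30, 15:14-15:41.
Merge the second list: 09:02-09:41, 14:48-18:17.
07:22-09:30 with B removed leaves 07:22-09:02.
15:14-15:41 lies entirely inside B → drops out.

07:22-09:02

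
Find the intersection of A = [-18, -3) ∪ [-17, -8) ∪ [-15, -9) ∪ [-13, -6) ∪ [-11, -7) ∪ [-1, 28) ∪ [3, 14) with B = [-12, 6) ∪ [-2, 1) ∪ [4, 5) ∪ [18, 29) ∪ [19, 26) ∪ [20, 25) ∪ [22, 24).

[-12, -3) ∪ [-1, 6) ∪ [18, 28)

First set merges to [-18, -3), [-1, 28).
Second set merges to [-12, 6), [18, 29).
[-18, -3) ∩ B → [-12, -3).
[-1, 28) ∩ B → [-1, 6), [18, 28).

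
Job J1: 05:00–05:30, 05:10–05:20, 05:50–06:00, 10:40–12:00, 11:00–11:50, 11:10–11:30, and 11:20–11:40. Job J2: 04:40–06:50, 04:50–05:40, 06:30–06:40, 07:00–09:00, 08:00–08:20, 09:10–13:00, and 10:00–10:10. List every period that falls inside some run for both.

05:00-05:30, 05:50-06:00, 10:40-12:00

Merge the first list: 05:00-05:30, 05:50-06:00, 10:40-12:00.
Merge the second list: 04:40-06:50, 07:00-09:00, 09:10-13:00.
05:00-05:30 meets the second set on 05:00-05:30.
05:50-06:00 meets the second set on 05:50-06:00.
10:40-12:00 meets the second set on 10:40-12:00.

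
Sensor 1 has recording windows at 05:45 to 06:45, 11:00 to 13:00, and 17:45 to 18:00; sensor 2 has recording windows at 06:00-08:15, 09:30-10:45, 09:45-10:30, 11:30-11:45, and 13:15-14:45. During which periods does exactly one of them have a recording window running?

Second set merges to 06:00-08:15, 09:30-10:45, 11:30-11:45, 13:15-14:45.
A but not B: 05:45-06:00, 11:00-11:30, 11:45-13:00, 17:45-18:00.
B but not A: 06:45-08:15, 09:30-10:45, 13:15-14:45.
Combining gives A △ B.

05:45-06:00, 06:45-08:15, 09:30-10:45, 11:00-11:30, 11:45-13:00, 13:15-14:45, 17:45-18:00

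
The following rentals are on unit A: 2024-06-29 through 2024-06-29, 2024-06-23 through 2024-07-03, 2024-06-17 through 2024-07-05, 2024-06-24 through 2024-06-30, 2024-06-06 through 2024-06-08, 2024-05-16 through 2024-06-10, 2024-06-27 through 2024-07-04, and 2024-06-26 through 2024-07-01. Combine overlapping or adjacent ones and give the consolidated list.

Sort by start: 2024-05-16 through 2024-06-10, 2024-06-06 through 2024-06-08, 2024-06-17 through 2024-07-05, 2024-06-23 through 2024-07-03, 2024-06-24 through 2024-06-30, 2024-06-26 through 2024-07-01, 2024-06-27 through 2024-07-04, 2024-06-29 through 2024-06-29.
2024-06-06 through 2024-06-08 overlaps/touches 2024-05-16 through 2024-06-10 → extend to 2024-05-16 through 2024-06-10.
2024-06-17 through 2024-07-05 is disjoint → start new block.
2024-06-23 through 2024-07-03 overlaps/touches 2024-06-17 through 2024-07-05 → extend to 2024-06-17 through 2024-07-05.
2024-06-24 through 2024-06-30 overlaps/touches 2024-06-17 through 2024-07-05 → extend to 2024-06-17 through 2024-07-05.
2024-06-26 through 2024-07-01 overlaps/touches 2024-06-17 through 2024-07-05 → extend to 2024-06-17 through 2024-07-05.
2024-06-27 through 2024-07-04 overlaps/touches 2024-06-17 through 2024-07-05 → extend to 2024-06-17 through 2024-07-05.
2024-06-29 through 2024-06-29 overlaps/touches 2024-06-17 through 2024-07-05 → extend to 2024-06-17 through 2024-07-05.

2024-05-16 through 2024-06-10, 2024-06-17 through 2024-07-05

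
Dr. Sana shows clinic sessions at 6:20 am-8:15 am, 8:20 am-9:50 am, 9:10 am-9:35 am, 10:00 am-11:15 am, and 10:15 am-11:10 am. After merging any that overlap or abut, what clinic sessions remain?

8:20 am–9:50 am is disjoint → start new block.
9:10 am–9:35 am overlaps/touches 8:20 am–9:50 am → extend to 8:20 am–9:50 am.
10:00 am–11:15 am is disjoint → start new block.
10:15 am–11:10 am overlaps/touches 10:00 am–11:15 am → extend to 10:00 am–11:15 am.

6:20 am–8:15 am, 8:20 am–9:50 am, 10:00 am–11:15 am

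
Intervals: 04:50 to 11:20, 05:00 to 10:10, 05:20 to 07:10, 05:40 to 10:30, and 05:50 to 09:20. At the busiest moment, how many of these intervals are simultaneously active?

Sweep endpoints in order; track running count of active intervals.
Peak of 5 reached at 05:50.

5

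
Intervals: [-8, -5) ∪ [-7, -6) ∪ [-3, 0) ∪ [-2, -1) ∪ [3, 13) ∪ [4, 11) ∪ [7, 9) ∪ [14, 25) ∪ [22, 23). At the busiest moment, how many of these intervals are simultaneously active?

3

Sweep endpoints in order; track running count of active intervals.
Peak of 3 reached at 7.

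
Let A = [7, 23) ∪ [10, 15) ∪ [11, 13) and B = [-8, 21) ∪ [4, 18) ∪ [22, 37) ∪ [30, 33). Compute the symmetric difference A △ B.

[-8, 7) ∪ [21, 22) ∪ [23, 37)

Merge the first list: [7, 23).
Merge the second list: [-8, 21), [22, 37).
A \ B = [21, 22).
B \ A = [-8, 7), [23, 37).
Union of the two gives the symmetric difference.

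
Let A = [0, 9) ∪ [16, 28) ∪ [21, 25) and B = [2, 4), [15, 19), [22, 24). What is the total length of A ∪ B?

A, merged: [0, 9), [16, 28).
A ∪ B = [0, 9), [15, 28).
Total: 9 + 13 = 22.

22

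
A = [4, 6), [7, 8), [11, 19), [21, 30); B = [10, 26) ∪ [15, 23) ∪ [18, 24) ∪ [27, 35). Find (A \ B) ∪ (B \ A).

[4, 6) ∪ [7, 8) ∪ [10, 11) ∪ [19, 21) ∪ [26, 27) ∪ [30, 35)

Second set merges to [10, 26), [27, 35).
A \ B = [4, 6), [7, 8), [26, 27).
B \ A = [10, 11), [19, 21), [30, 35).
Union of the two gives the symmetric difference.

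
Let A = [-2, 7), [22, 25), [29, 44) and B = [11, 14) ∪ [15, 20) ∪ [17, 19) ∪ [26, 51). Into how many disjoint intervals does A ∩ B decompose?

1

Merge the second list: [11, 14), [15, 20), [26, 51).
A ∩ B = [29, 44).
That is 1 disjoint piece.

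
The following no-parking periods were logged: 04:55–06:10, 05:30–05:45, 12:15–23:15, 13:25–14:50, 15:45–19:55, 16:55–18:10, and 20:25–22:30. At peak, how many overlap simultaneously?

3

At 16:55, 3 of the intervals are simultaneously active.
No point has more.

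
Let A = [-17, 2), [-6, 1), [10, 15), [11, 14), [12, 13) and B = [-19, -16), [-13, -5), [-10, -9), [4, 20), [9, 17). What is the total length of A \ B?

10

A, merged: [-17, 2), [10, 15).
B, merged: [-19, -16), [-13, -5), [4, 20).
A \ B = [-16, -13), [-5, 2).
Total: 3 + 7 = 10.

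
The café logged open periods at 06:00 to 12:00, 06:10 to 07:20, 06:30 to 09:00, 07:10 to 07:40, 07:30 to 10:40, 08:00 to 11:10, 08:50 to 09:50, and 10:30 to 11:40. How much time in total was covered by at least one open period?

6 h

Merged: 06:00–12:00.
Length: 6 h.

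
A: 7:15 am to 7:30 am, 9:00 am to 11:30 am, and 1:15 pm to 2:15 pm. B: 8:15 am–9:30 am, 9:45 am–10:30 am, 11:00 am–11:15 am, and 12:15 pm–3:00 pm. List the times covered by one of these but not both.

7:15 am–7:30 am, 8:15 am–9:00 am, 9:30 am–9:45 am, 10:30 am–11:00 am, 11:15 am–11:30 am, 12:15 pm–1:15 pm, 2:15 pm–3:00 pm

Only in the first: 7:15 am–7:30 am, 9:30 am–9:45 am, 10:30 am–11:00 am, 11:15 am–11:30 am.
Only in the second: 8:15 am–9:00 am, 12:15 pm–1:15 pm, 2:15 pm–3:00 pm.
Together these are the periods covered by exactly one.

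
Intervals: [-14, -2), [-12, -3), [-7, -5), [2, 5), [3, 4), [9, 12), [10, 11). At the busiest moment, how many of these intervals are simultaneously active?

3

At -7, 3 of the intervals are simultaneously active.
No point has more.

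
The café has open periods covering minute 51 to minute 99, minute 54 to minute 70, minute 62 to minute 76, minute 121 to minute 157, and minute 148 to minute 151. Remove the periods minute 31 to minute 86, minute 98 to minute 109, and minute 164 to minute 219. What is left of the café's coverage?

minute 86 to minute 98, minute 121 to minute 157

First set merges to minute 51 to minute 99, minute 121 to minute 157.
minute 51 to minute 99 \ B = minute 86 to minute 98.
minute 121 to minute 157: nothing removed.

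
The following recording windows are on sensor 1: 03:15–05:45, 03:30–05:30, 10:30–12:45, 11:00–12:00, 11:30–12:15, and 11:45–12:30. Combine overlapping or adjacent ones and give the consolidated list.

03:30-05:30 overlaps/touches 03:15-05:45 → extend to 03:15-05:45.
10:30-12:45 is disjoint → start new block.
11:00-12:00 overlaps/touches 10:30-12:45 → extend to 10:30-12:45.
11:30-12:15 overlaps/touches 10:30-12:45 → extend to 10:30-12:45.
11:45-12:30 overlaps/touches 10:30-12:45 → extend to 10:30-12:45.

03:15-05:45, 10:30-12:45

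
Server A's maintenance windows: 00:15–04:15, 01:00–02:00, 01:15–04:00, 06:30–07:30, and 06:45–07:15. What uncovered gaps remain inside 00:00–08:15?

The merged coverage is 00:15–04:15, 06:30–07:30.
Uncovered inside 00:00–08:15: 00:00–00:15, 04:15–06:30, 07:30–08:15.

00:00–00:15, 04:15–06:30, 07:30–08:15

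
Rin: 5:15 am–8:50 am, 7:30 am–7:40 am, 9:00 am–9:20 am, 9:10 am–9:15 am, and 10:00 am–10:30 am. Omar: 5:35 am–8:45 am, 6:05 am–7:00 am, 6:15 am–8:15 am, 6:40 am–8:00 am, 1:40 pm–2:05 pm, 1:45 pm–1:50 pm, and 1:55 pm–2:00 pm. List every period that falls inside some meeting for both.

5:35 am–8:45 am

First set merges to 5:15 am–8:50 am, 9:00 am–9:20 am, 10:00 am–10:30 am.
Second set merges to 5:35 am–8:45 am, 1:40 pm–2:05 pm.
5:15 am–8:50 am overlaps B on 5:35 am–8:45 am.
9:00 am–9:20 am falls entirely outside B.
10:00 am–10:30 am falls entirely outside B.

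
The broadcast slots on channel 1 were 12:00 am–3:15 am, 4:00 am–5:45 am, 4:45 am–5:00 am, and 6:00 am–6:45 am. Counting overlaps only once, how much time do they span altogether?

5 h 45 min

Merged: 12:00 am–3:15 am, 4:00 am–5:45 am, 6:00 am–6:45 am.
Lengths: 3 h 15 min + 1 h 45 min + 45 min = 5 h 45 min.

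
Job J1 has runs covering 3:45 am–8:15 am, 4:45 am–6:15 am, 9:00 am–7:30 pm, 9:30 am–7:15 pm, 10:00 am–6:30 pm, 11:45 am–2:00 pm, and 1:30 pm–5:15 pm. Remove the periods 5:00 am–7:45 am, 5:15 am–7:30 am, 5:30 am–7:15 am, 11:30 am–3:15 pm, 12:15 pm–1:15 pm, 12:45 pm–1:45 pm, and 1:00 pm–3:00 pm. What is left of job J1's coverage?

Merge the first list: 3:45 am–8:15 am, 9:00 am–7:30 pm.
Merge the second list: 5:00 am–7:45 am, 11:30 am–3:15 pm.
3:45 am–8:15 am with B removed leaves 3:45 am–5:00 am, 7:45 am–8:15 am.
9:00 am–7:30 pm with B removed leaves 9:00 am–11:30 am, 3:15 pm–7:30 pm.

3:45 am–5:00 am, 7:45 am–8:15 am, 9:00 am–11:30 am, 3:15 pm–7:30 pm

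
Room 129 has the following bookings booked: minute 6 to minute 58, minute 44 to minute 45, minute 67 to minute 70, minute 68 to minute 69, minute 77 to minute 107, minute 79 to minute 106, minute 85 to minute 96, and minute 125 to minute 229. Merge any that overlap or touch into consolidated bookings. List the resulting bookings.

minute 44 to minute 45 overlaps/touches minute 6 to minute 58 → extend to minute 6 to minute 58.
minute 67 to minute 70 is disjoint → start new block.
minute 68 to minute 69 overlaps/touches minute 67 to minute 70 → extend to minute 67 to minute 70.
minute 77 to minute 107 is disjoint → start new block.
minute 79 to minute 106 overlaps/touches minute 77 to minute 107 → extend to minute 77 to minute 107.
minute 85 to minute 96 overlaps/touches minute 77 to minute 107 → extend to minute 77 to minute 107.
minute 125 to minute 229 is disjoint → start new block.

minute 6 to minute 58, minute 67 to minute 70, minute 77 to minute 107, minute 125 to minute 229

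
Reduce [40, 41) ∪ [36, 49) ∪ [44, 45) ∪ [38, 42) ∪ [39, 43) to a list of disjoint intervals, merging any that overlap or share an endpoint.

[36, 49)

Sort by start: [36, 49), [38, 42), [39, 43), [40, 41), [44, 45).
[38, 42) overlaps/touches [36, 49) → extend to [36, 49).
[39, 43) overlaps/touches [36, 49) → extend to [36, 49).
[40, 41) overlaps/touches [36, 49) → extend to [36, 49).
[44, 45) overlaps/touches [36, 49) → extend to [36, 49).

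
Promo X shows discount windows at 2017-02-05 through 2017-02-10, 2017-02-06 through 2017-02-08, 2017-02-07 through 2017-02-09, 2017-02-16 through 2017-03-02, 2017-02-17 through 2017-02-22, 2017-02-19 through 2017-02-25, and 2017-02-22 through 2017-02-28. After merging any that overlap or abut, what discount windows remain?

2017-02-06 through 2017-02-08 overlaps/touches 2017-02-05 through 2017-02-10 → extend to 2017-02-05 through 2017-02-10.
2017-02-07 through 2017-02-09 overlaps/touches 2017-02-05 through 2017-02-10 → extend to 2017-02-05 through 2017-02-10.
2017-02-16 through 2017-03-02 is disjoint → start new block.
2017-02-17 through 2017-02-22 overlaps/touches 2017-02-16 through 2017-03-02 → extend to 2017-02-16 through 2017-03-02.
2017-02-19 through 2017-02-25 overlaps/touches 2017-02-16 through 2017-03-02 → extend to 2017-02-16 through 2017-03-02.
2017-02-22 through 2017-02-28 overlaps/touches 2017-02-16 through 2017-03-02 → extend to 2017-02-16 through 2017-03-02.

2017-02-05 through 2017-02-10, 2017-02-16 through 2017-03-02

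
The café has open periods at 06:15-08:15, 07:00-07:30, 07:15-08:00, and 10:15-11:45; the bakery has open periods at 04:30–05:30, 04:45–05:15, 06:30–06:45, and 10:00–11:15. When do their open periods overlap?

First set merges to 06:15–08:15, 10:15–11:45.
Second set merges to 04:30–05:30, 06:30–06:45, 10:00–11:15.
06:15–08:15 overlaps B on 06:30–06:45.
10:15–11:45 overlaps B on 10:15–11:15.

06:30–06:45, 10:15–11:15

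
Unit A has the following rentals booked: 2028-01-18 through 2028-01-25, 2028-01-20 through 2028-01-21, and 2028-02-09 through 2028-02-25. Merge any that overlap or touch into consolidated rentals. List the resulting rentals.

2028-01-20 through 2028-01-21 overlaps/touches 2028-01-18 through 2028-01-25 → extend to 2028-01-18 through 2028-01-25.
2028-02-09 through 2028-02-25 is disjoint → start new block.

2028-01-18 through 2028-01-25, 2028-02-09 through 2028-02-25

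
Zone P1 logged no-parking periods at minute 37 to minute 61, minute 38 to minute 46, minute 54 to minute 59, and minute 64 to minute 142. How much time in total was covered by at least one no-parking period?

Merged: minute 37 to minute 61, minute 64 to minute 142.
Lengths: 24 minutes + 78 minutes = 102 minutes.

102 minutes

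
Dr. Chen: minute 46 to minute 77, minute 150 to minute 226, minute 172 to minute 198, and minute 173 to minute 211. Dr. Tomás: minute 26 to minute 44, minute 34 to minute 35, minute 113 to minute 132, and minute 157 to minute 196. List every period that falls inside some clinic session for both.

A, merged: minute 46 to minute 77, minute 150 to minute 226.
B, merged: minute 26 to minute 44, minute 113 to minute 132, minute 157 to minute 196.
minute 46 to minute 77 falls entirely outside B.
minute 150 to minute 226 overlaps B on minute 157 to minute 196.

minute 157 to minute 196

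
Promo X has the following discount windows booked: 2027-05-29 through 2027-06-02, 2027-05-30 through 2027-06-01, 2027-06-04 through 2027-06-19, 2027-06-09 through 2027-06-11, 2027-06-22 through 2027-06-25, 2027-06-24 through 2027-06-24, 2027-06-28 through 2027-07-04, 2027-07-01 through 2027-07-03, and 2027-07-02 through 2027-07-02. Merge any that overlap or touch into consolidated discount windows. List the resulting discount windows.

2027-05-30 through 2027-06-01 overlaps/touches 2027-05-29 through 2027-06-02 → extend to 2027-05-29 through 2027-06-02.
2027-06-04 through 2027-06-19 is disjoint → start new block.
2027-06-09 through 2027-06-11 overlaps/touches 2027-06-04 through 2027-06-19 → extend to 2027-06-04 through 2027-06-19.
2027-06-22 through 2027-06-25 is disjoint → start new block.
2027-06-24 through 2027-06-24 overlaps/touches 2027-06-22 through 2027-06-25 → extend to 2027-06-22 through 2027-06-25.
2027-06-28 through 2027-07-04 is disjoint → start new block.
2027-07-01 through 2027-07-03 overlaps/touches 2027-06-28 through 2027-07-04 → extend to 2027-06-28 through 2027-07-04.
2027-07-02 through 2027-07-02 overlaps/touches 2027-06-28 through 2027-07-04 → extend to 2027-06-28 through 2027-07-04.

2027-05-29 through 2027-06-02, 2027-06-04 through 2027-06-19, 2027-06-22 through 2027-06-25, 2027-06-28 through 2027-07-04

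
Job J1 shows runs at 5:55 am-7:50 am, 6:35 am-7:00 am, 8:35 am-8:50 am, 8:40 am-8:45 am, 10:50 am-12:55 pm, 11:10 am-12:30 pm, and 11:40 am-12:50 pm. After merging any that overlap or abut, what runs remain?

5:55 am–7:50 am, 8:35 am–8:50 am, 10:50 am–12:55 pm

6:35 am–7:00 am overlaps/touches 5:55 am–7:50 am → extend to 5:55 am–7:50 am.
8:35 am–8:50 am is disjoint → start new block.
8:40 am–8:45 am overlaps/touches 8:35 am–8:50 am → extend to 8:35 am–8:50 am.
10:50 am–12:55 pm is disjoint → start new block.
11:10 am–12:30 pm overlaps/touches 10:50 am–12:55 pm → extend to 10:50 am–12:55 pm.
11:40 am–12:50 pm overlaps/touches 10:50 am–12:55 pm → extend to 10:50 am–12:55 pm.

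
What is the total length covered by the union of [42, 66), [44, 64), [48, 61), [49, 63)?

24

Merged: [42, 66).
Length: 24.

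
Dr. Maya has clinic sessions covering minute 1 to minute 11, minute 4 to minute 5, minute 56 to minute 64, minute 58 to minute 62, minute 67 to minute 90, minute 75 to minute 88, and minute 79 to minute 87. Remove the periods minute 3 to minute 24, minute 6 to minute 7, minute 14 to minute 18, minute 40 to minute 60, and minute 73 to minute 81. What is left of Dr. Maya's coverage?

minute 1 to minute 3, minute 60 to minute 64, minute 67 to minute 73, minute 81 to minute 90

A, merged: minute 1 to minute 11, minute 56 to minute 64, minute 67 to minute 90.
B, merged: minute 3 to minute 24, minute 40 to minute 60, minute 73 to minute 81.
minute 1 to minute 11 minus B → minute 1 to minute 3.
minute 56 to minute 64 minus B → minute 60 to minute 64.
minute 67 to minute 90 minus B → minute 67 to minute 73, minute 81 to minute 90.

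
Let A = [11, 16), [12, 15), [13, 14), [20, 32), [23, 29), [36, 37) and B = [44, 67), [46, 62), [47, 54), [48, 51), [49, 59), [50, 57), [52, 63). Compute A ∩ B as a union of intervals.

Merge the first list: [11, 16), [20, 32), [36, 37).
Merge the second list: [44, 67).
[11, 16) meets no B interval.
[20, 32) meets no B interval.
[36, 37) meets no B interval.
No overlap.

none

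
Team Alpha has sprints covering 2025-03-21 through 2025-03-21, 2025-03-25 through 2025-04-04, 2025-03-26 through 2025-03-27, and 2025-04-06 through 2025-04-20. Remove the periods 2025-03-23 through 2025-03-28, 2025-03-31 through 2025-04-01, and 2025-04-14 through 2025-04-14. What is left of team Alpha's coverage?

A, merged: 2025-03-21 through 2025-03-21, 2025-03-25 through 2025-04-04, 2025-04-06 through 2025-04-20.
2025-03-21 through 2025-03-21: nothing removed.
2025-03-25 through 2025-04-04 \ B = 2025-03-29 through 2025-03-30, 2025-04-02 through 2025-04-04.
2025-04-06 through 2025-04-20 \ B = 2025-04-06 through 2025-04-13, 2025-04-15 through 2025-04-20.

2025-03-21 through 2025-03-21, 2025-03-29 through 2025-03-30, 2025-04-02 through 2025-04-04, 2025-04-06 through 2025-04-13, 2025-04-15 through 2025-04-20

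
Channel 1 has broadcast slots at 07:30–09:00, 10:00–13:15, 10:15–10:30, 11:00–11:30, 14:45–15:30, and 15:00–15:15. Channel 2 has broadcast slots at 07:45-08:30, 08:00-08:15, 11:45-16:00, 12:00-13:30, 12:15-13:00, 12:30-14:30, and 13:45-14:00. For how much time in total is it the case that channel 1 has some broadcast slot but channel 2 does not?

2 h 30 min

First set merges to 07:30–09:00, 10:00–13:15, 14:45–15:30.
Second set merges to 07:45–08:30, 11:45–16:00.
A \ B = 07:30–07:45, 08:30–09:00, 10:00–11:45.
Total: 15 min + 30 min + 1 h 45 min = 2 h 30 min.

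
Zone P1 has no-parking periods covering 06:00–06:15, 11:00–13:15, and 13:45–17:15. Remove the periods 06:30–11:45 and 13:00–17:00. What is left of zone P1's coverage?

06:00-06:15 is untouched.
11:00-13:15 with B removed leaves 11:45-13:00.
13:45-17:15 with B removed leaves 17:00-17:15.

06:00-06:15, 11:45-13:00, 17:00-17:15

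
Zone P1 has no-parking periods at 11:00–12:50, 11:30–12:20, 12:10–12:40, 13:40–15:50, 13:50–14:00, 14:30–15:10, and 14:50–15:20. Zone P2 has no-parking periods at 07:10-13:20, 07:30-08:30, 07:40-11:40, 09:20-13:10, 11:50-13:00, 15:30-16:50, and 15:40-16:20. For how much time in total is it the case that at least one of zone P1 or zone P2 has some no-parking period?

9 h 20 min

A, merged: 11:00–12:50, 13:40–15:50.
B, merged: 07:10–13:20, 15:30–16:50.
A ∪ B = 07:10–13:20, 13:40–16:50.
Total: 6 h 10 min + 3 h 10 min = 9 h 20 min.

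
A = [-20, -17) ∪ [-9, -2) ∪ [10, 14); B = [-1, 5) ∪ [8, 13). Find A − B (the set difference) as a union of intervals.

[-20, -17): nothing removed.
[-9, -2): nothing removed.
[10, 14) \ B = [13, 14).

[-20, -17) ∪ [-9, -2) ∪ [13, 14)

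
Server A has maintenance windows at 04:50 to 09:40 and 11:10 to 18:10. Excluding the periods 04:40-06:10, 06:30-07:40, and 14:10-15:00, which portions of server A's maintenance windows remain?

04:50–09:40 with B removed leaves 06:10–06:30, 07:40–09:40.
11:10–18:10 with B removed leaves 11:10–14:10, 15:00–18:10.

06:10–06:30, 07:40–09:40, 11:10–14:10, 15:00–18:10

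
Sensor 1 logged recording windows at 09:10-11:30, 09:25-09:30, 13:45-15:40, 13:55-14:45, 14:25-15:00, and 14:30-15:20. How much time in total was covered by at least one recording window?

Merged: 09:10–11:30, 13:45–15:40.
Lengths: 2 h 20 min + 1 h 55 min = 4 h 15 min.

4 h 15 min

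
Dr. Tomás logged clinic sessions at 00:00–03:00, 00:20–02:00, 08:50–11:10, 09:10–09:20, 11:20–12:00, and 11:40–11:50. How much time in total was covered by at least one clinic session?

6 h

Merged: 00:00-03:00, 08:50-11:10, 11:20-12:00.
Lengths: 3 h + 2 h 20 min + 40 min = 6 h.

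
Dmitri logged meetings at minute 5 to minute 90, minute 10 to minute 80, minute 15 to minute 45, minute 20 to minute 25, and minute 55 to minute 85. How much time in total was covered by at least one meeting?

Merged: minute 5 to minute 90.
Length: 85 minutes.

85 minutes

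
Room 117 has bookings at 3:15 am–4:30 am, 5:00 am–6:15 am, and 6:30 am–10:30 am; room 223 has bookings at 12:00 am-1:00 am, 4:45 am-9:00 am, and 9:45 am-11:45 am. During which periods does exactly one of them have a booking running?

A \ B = 3:15 am-4:30 am, 9:00 am-9:45 am.
B \ A = 12:00 am-1:00 am, 4:45 am-5:00 am, 6:15 am-6:30 am, 10:30 am-11:45 am.
Union of the two gives the symmetric difference.

12:00 am-1:00 am, 3:15 am-4:30 am, 4:45 am-5:00 am, 6:15 am-6:30 am, 9:00 am-9:45 am, 10:30 am-11:45 am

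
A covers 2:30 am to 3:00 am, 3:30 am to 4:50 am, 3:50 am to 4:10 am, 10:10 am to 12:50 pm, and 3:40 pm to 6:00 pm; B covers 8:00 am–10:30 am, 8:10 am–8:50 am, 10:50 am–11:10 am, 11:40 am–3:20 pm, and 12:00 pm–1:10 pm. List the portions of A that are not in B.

Merge the first list: 2:30 am-3:00 am, 3:30 am-4:50 am, 10:10 am-12:50 pm, 3:40 pm-6:00 pm.
Merge the second list: 8:00 am-10:30 am, 10:50 am-11:10 am, 11:40 am-3:20 pm.
2:30 am-3:00 am is untouched.
3:30 am-4:50 am is untouched.
10:10 am-12:50 pm with B removed leaves 10:30 am-10:50 am, 11:10 am-11:40 am.
3:40 pm-6:00 pm is untouched.

2:30 am-3:00 am, 3:30 am-4:50 am, 10:30 am-10:50 am, 11:10 am-11:40 am, 3:40 pm-6:00 pm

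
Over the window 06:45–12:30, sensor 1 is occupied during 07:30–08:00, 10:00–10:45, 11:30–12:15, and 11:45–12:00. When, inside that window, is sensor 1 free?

After merging, the occupied span is 07:30-08:00, 10:00-10:45, 11:30-12:15.
Gaps within 06:45-12:30: 06:45-07:30, 08:00-10:00, 10:45-11:30, 12:15-12:30.

06:45-07:30, 08:00-10:00, 10:45-11:30, 12:15-12:30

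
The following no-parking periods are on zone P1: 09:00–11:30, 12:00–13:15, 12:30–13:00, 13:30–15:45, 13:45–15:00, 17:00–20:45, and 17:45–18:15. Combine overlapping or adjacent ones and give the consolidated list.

09:00–11:30, 12:00–13:15, 13:30–15:45, 17:00–20:45

12:00–13:15 is disjoint → start new block.
12:30–13:00 overlaps/touches 12:00–13:15 → extend to 12:00–13:15.
13:30–15:45 is disjoint → start new block.
13:45–15:00 overlaps/touches 13:30–15:45 → extend to 13:30–15:45.
17:00–20:45 is disjoint → start new block.
17:45–18:15 overlaps/touches 17:00–20:45 → extend to 17:00–20:45.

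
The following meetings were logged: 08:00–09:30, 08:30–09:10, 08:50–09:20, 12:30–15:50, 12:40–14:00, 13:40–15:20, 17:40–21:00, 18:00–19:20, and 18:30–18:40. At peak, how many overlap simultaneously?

3

Sweep endpoints in order; track running count of active intervals.
Peak of 3 reached at 08:50.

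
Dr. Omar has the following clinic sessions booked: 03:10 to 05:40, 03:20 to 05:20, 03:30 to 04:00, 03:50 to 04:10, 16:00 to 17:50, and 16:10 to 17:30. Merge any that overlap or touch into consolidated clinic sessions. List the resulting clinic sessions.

03:10–05:40, 16:00–17:50

03:20–05:20 overlaps/touches 03:10–05:40 → extend to 03:10–05:40.
03:30–04:00 overlaps/touches 03:10–05:40 → extend to 03:10–05:40.
03:50–04:10 overlaps/touches 03:10–05:40 → extend to 03:10–05:40.
16:00–17:50 is disjoint → start new block.
16:10–17:30 overlaps/touches 16:00–17:50 → extend to 16:00–17:50.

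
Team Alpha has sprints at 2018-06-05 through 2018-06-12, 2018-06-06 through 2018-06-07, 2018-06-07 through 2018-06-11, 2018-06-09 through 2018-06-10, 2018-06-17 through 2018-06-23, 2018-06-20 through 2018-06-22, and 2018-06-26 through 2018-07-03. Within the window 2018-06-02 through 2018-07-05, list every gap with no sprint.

Covered (merged): 2018-06-05 through 2018-06-12, 2018-06-17 through 2018-06-23, 2018-06-26 through 2018-07-03.
Complement within 2018-06-02 through 2018-07-05: 2018-06-02 through 2018-06-04, 2018-06-13 through 2018-06-16, 2018-06-24 through 2018-06-25, 2018-07-04 through 2018-07-05.

2018-06-02 through 2018-06-04, 2018-06-13 through 2018-06-16, 2018-06-24 through 2018-06-25, 2018-07-04 through 2018-07-05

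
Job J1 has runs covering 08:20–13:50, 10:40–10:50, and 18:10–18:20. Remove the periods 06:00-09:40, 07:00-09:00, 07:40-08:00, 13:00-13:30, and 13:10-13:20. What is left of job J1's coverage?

Merge the first list: 08:20-13:50, 18:10-18:20.
Merge the second list: 06:00-09:40, 13:00-13:30.
08:20-13:50 with B removed leaves 09:40-13:00, 13:30-13:50.
18:10-18:20 is untouched.

09:40-13:00, 13:30-13:50, 18:10-18:20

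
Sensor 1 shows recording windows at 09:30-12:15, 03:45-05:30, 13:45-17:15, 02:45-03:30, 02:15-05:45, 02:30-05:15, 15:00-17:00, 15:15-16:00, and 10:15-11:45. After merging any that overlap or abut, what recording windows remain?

Sort by start: 02:15-05:45, 02:30-05:15, 02:45-03:30, 03:45-05:30, 09:30-12:15, 10:15-11:45, 13:45-17:15, 15:00-17:00, 15:15-16:00.
02:30-05:15 overlaps/touches 02:15-05:45 → extend to 02:15-05:45.
02:45-03:30 overlaps/touches 02:15-05:45 → extend to 02:15-05:45.
03:45-05:30 overlaps/touches 02:15-05:45 → extend to 02:15-05:45.
09:30-12:15 is disjoint → start new block.
10:15-11:45 overlaps/touches 09:30-12:15 → extend to 09:30-12:15.
13:45-17:15 is disjoint → start new block.
15:00-17:00 overlaps/touches 13:45-17:15 → extend to 13:45-17:15.
15:15-16:00 overlaps/touches 13:45-17:15 → extend to 13:45-17:15.

02:15-05:45, 09:30-12:15, 13:45-17:15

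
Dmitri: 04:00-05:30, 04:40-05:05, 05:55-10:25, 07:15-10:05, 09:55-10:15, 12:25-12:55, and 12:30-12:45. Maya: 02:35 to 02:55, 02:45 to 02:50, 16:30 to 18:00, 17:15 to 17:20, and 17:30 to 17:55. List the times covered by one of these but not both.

02:35-02:55, 04:00-05:30, 05:55-10:25, 12:25-12:55, 16:30-18:00

A, merged: 04:00-05:30, 05:55-10:25, 12:25-12:55.
B, merged: 02:35-02:55, 16:30-18:00.
A \ B = 04:00-05:30, 05:55-10:25, 12:25-12:55.
B \ A = 02:35-02:55, 16:30-18:00.
Union of the two gives the symmetric difference.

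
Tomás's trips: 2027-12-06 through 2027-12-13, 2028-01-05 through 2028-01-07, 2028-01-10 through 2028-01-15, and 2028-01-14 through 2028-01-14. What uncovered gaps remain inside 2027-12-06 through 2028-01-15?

The merged coverage is 2027-12-06 through 2027-12-13, 2028-01-05 through 2028-01-07, 2028-01-10 through 2028-01-15.
Gaps within 2027-12-06 through 2028-01-15: 2027-12-14 through 2028-01-04, 2028-01-08 through 2028-01-09.

2027-12-14 through 2028-01-04, 2028-01-08 through 2028-01-09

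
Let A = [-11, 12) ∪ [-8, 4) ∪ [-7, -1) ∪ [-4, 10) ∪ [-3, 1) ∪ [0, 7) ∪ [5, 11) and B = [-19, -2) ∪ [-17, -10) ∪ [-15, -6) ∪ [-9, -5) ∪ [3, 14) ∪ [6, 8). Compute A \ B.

A, merged: [-11, 12).
B, merged: [-19, -2), [3, 14).
[-11, 12) with B removed leaves [-2, 3).

[-2, 3)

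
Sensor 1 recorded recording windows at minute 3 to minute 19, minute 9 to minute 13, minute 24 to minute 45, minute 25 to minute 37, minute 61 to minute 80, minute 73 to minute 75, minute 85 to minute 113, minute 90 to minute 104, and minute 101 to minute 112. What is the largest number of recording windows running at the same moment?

3

At minute 101, 3 of the intervals are simultaneously active.
No point has more.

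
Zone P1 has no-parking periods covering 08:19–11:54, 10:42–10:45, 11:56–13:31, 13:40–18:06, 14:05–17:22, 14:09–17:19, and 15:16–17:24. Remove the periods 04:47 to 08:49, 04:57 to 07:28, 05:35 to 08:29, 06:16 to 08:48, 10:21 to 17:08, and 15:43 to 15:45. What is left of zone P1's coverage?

08:49–10:21, 17:08–18:06

First set merges to 08:19–11:54, 11:56–13:31, 13:40–18:06.
Second set merges to 04:47–08:49, 10:21–17:08.
08:19–11:54 minus B → 08:49–10:21.
11:56–13:31: fully covered by B → removed.
13:40–18:06 minus B → 17:08–18:06.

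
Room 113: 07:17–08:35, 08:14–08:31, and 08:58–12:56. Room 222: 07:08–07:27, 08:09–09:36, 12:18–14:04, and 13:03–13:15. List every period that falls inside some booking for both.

07:17–07:27, 08:09–08:35, 08:58–09:36, 12:18–12:56

A, merged: 07:17–08:35, 08:58–12:56.
B, merged: 07:08–07:27, 08:09–09:36, 12:18–14:04.
07:17–08:35 overlaps B on 07:17–07:27, 08:09–08:35.
08:58–12:56 overlaps B on 08:58–09:36, 12:18–12:56.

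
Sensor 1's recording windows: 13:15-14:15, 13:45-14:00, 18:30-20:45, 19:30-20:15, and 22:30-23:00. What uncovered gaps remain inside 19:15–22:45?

Covered (merged): 13:15–14:15, 18:30–20:45, 22:30–23:00.
Gaps within 19:15–22:45: 20:45–22:30.

20:45–22:30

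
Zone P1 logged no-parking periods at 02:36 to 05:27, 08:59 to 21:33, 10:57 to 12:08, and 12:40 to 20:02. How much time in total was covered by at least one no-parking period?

Merged: 02:36–05:27, 08:59–21:33.
Lengths: 2 h 51 min + 12 h 34 min = 15 h 25 min.

15 h 25 min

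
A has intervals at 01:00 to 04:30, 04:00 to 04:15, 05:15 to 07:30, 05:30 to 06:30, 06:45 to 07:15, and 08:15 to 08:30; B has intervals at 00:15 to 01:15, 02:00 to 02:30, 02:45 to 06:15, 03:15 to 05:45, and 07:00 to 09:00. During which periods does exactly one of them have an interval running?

00:15–01:00, 01:15–02:00, 02:30–02:45, 04:30–05:15, 06:15–07:00, 07:30–08:15, 08:30–09:00

First set merges to 01:00–04:30, 05:15–07:30, 08:15–08:30.
Second set merges to 00:15–01:15, 02:00–02:30, 02:45–06:15, 07:00–09:00.
A but not B: 01:15–02:00, 02:30–02:45, 06:15–07:00.
B but not A: 00:15–01:00, 04:30–05:15, 07:30–08:15, 08:30–09:00.
Combining gives A △ B.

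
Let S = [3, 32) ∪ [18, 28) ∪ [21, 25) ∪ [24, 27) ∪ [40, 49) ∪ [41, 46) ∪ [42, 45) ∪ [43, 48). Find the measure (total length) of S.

38

Merged: [3, 32), [40, 49).
Lengths: 29 + 9 = 38.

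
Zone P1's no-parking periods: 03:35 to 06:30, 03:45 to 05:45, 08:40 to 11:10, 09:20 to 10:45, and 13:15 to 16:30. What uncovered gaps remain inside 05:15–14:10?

The merged coverage is 03:35-06:30, 08:40-11:10, 13:15-16:30.
Gaps within 05:15-14:10: 06:30-08:40, 11:10-13:15.

06:30-08:40, 11:10-13:15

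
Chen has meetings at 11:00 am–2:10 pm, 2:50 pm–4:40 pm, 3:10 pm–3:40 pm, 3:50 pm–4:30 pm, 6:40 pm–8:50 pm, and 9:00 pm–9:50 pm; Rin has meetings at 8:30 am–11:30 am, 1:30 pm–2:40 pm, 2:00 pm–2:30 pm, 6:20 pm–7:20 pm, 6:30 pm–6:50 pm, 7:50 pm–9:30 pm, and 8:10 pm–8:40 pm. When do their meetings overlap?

First set merges to 11:00 am-2:10 pm, 2:50 pm-4:40 pm, 6:40 pm-8:50 pm, 9:00 pm-9:50 pm.
Second set merges to 8:30 am-11:30 am, 1:30 pm-2:40 pm, 6:20 pm-7:20 pm, 7:50 pm-9:30 pm.
11:00 am-2:10 pm overlaps B on 11:00 am-11:30 am, 1:30 pm-2:10 pm.
2:50 pm-4:40 pm falls entirely outside B.
6:40 pm-8:50 pm overlaps B on 6:40 pm-7:20 pm, 7:50 pm-8:50 pm.
9:00 pm-9:50 pm overlaps B on 9:00 pm-9:30 pm.

11:00 am-11:30 am, 1:30 pm-2:10 pm, 6:40 pm-7:20 pm, 7:50 pm-8:50 pm, 9:00 pm-9:30 pm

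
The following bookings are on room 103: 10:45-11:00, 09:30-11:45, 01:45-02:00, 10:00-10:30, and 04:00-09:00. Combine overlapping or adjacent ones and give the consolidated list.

Sort by start: 01:45–02:00, 04:00–09:00, 09:30–11:45, 10:00–10:30, 10:45–11:00.
04:00–09:00 is disjoint → start new block.
09:30–11:45 is disjoint → start new block.
10:00–10:30 overlaps/touches 09:30–11:45 → extend to 09:30–11:45.
10:45–11:00 overlaps/touches 09:30–11:45 → extend to 09:30–11:45.

01:45–02:00, 04:00–09:00, 09:30–11:45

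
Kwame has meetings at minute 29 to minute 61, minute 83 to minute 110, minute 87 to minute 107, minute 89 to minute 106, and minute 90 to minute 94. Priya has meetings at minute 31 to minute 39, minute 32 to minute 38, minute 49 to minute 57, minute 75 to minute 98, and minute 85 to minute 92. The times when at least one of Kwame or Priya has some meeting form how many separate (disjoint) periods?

2

A, merged: minute 29 to minute 61, minute 83 to minute 110.
B, merged: minute 31 to minute 39, minute 49 to minute 57, minute 75 to minute 98.
A ∪ B = minute 29 to minute 61, minute 75 to minute 110.
That is 2 disjoint pieces.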